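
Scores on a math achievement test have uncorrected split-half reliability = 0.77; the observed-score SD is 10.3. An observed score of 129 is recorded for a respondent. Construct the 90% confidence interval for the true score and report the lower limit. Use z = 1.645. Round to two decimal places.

122.89

Full-length reliability (Spearman-Brown) = 2(0.77)/(1+0.77) ≈ 0.87006
SEM = 10.30000 × √(1 − 0.87006) = 10.30000 × √0.12994 ≈ 10.30000 × 0.36048 ≈ 3.71291
1.645 × SEM ≈ 6.10774
Lower bound: 129 − 6.10774 = 122.89226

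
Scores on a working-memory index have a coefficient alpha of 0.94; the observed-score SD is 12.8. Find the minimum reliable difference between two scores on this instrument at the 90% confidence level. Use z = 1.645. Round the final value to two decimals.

SEM = 12.800*√(1 − 0.940) ≈ 3.135
Standard error of the difference = 3.135·√2 ≈ 4.434
Smallest detectable difference = 1.645*4.434 ≈ 7.294

7.29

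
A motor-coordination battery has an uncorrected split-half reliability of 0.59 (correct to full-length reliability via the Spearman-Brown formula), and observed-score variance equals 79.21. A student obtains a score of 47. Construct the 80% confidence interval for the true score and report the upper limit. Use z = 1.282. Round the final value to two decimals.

52.79

SD = √79.21 ≈ 8.9000
r_full = 2·0.59 / (1 + 0.59) ≈ 0.7421
SEM = 8.9000 · √(1 − 0.7421) = 8.9000 · √0.2579 ≈ 8.9000 · 0.5078 ≈ 4.5194
Half-width = 1.282·4.5194 ≈ 5.7939
Upper limit = 47 + 5.7939 ≈ 52.7939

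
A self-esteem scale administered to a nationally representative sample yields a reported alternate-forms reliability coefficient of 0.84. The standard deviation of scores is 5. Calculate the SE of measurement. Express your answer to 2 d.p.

The standard error of measurement is 5.000×√(1 − 0.840) ≈ 5.000×0.400 ≈ 2.000.

2.00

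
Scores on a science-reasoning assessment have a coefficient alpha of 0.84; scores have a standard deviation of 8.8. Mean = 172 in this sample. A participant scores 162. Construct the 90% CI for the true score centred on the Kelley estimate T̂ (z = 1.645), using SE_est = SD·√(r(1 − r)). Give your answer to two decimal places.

Estimated true score = 0.840*162 + (1 − 0.840)*172 ≈ 163.600
SE_est = 8.800·√[r(1 − r)] ≈ 3.226
90% CI: 163.600 ± 5.307 ≈ (158.293, 168.907)

[158.29, 168.91]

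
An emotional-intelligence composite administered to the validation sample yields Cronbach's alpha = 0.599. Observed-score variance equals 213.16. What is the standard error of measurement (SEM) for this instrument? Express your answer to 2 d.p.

SD = √213.16 ≃ 14.6000
SEM = 14.6000 × √(1 − 0.5990) = 14.6000 × √0.4010 ≃ 14.6000 × 0.6332 ≃ 9.2454

9.25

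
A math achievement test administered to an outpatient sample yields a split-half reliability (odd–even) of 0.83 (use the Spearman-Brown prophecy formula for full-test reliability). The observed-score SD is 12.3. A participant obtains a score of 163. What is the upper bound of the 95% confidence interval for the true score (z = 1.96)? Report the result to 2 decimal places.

Full-length reliability (Spearman-Brown) = 2(0.83)/(1+0.83) ≈ 0.907
SEM = 12.300*√(1 − 0.907) ≈ 3.749
Half-width = 1.96*3.749 ≈ 7.348
Upper bound: 163 + 7.348 = 170.348

170.35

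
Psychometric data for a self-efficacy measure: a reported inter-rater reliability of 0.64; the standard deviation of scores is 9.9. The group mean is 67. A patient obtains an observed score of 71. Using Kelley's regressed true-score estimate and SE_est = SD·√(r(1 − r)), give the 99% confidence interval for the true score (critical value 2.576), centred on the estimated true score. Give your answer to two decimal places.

T̂ = r·X + (1 − r)·M = 0.640×71 + 0.360×67 = 45.440 + 24.120 ≃ 69.560
SE_est = 9.900·√[r(1 − r)] ≃ 4.752
99% CI: 69.560 ± 12.241 ≃ (57.319, 81.801)

[57.32, 81.80]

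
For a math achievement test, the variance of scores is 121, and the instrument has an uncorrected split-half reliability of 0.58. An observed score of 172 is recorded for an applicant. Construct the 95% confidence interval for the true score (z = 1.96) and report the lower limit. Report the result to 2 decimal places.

SD = √121 ≈ 11.0000
Full-length reliability (Spearman-Brown) = 2(0.58)/(1+0.58) ≈ 0.7342
The standard error of measurement is 11.0000*√(1 − 0.7342) ≈ 11.0000*0.5156 ≈ 5.6714.
1.96 * SEM ≈ 11.1159
Lower limit = 172 − 11.1159 ≈ 160.8841

160.88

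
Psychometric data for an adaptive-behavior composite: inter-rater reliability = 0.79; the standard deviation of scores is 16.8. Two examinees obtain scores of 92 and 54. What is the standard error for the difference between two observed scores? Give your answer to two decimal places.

SEM = 16.80000 * √(1 − 0.79000) = 16.80000 * √0.21000 ≃ 16.80000 * 0.45826 ≃ 7.69873
SE_diff = √2 * SEM ≃ 10.88764

10.89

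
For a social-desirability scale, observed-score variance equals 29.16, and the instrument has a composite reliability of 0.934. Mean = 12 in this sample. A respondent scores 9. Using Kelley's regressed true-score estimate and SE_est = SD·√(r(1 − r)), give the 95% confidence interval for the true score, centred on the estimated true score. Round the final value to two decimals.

SD = √29.16 = 5.400
T̂ = 0.934(9) + 0.066(12) ≈ 9.198
SE_est = SD · √(r(1 − r)) = 5.400 · √0.062 ≈ 5.400 · 0.248 ≈ 1.341
95% CI: 9.198 ± 2.628 ≈ (6.570, 11.826)

[6.57, 11.83]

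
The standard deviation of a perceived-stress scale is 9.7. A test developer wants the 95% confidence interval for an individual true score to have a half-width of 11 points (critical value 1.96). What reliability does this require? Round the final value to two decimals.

0.67

Required SEM = 11 / 1.96 ≈ 5.612
r = 1 − (5.612/9.7)² ≈ 1 − 0.335 ≈ 0.665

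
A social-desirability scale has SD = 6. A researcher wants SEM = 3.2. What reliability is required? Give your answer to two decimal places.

0.72

Required reliability = 1 − (SEM/SD)² = 1 − 0.2844 ≈ 0.7156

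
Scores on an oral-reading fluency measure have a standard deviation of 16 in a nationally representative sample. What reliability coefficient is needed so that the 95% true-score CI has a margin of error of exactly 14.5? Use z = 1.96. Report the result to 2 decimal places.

Required SEM = 14.5 / 1.96 ≈ 7.3980
r = 1 − (SEM / SD)² = 1 − (7.3980 / 16)² ≈ 1 − 0.2138 ≈ 0.7862

0.79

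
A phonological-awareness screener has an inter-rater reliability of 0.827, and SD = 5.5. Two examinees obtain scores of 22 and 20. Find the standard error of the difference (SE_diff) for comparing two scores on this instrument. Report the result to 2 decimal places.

3.24

SEM = 5.50000 × √(1 − 0.82700) = 5.50000 × √0.17300 ≈ 5.50000 × 0.41593 ≈ 2.28763
SE_diff = SEM × √2 ≈ 2.28763 × 1.41421 ≈ 3.23520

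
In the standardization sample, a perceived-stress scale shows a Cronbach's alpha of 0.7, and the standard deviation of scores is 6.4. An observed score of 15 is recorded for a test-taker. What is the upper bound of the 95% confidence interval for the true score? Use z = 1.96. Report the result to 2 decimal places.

21.87

SEM = 6.400×√(1 − 0.700) ≈ 3.505
1.96 × SEM ≈ 6.871
Upper limit = 15 + 6.871 ≈ 21.871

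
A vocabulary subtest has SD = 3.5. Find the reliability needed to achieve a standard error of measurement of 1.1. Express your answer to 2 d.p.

Required reliability = 1 − (SEM/SD)² = 1 − 0.0988 ≃ 0.9012

0.90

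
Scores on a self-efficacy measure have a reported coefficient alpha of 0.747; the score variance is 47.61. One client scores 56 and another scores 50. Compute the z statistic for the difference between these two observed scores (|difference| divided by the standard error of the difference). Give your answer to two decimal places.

1.22

σ = 47.61^(1/2) = 6.9000
SEM = 6.9000 · √(1 − 0.7470) = 6.9000 · √0.2530 ≈ 6.9000 · 0.5030 ≈ 3.4706
SE_diff = SEM · √2 ≈ 3.4706 · 1.4142 ≈ 4.9082
z = |56 − 50| / 4.9082 = 6 / 4.9082 ≈ 1.2224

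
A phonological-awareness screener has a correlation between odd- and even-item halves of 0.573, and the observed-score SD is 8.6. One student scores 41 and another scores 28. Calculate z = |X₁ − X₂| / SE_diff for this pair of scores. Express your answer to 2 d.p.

Full-length reliability (Spearman-Brown) = 2(0.573)/(1+0.573) ≃ 0.7285
SEM = 8.6000 · √(1 − 0.7285) = 8.6000 · √0.2715 ≃ 8.6000 · 0.5210 ≃ 4.4807
SE_diff = SEM · √2 ≃ 4.4807 · 1.4142 ≃ 6.3367
z = |41 − 28| / 6.3367 = 13 / 6.3367 ≃ 2.0515

2.05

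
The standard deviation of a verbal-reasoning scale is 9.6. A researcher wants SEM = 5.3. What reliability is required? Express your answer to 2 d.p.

0.70

r = 1 − (SEM / SD)² = 1 − (5.300 / 9.6)² ≈ 1 − 0.305 ≈ 0.695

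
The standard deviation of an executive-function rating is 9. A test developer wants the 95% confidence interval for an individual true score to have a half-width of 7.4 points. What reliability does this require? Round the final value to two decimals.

0.82

Required SEM = 7.4 / 1.96 ≈ 3.776
r = 1 − (SEM / SD)² = 1 − (3.776 / 9)² ≈ 1 − 0.176 ≈ 0.824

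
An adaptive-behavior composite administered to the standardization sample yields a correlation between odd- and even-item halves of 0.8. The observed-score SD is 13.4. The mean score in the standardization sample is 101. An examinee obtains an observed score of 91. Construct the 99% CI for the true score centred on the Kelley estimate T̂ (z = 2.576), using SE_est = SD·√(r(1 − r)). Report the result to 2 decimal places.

[81.26, 102.96]

r_full = 2·0.8 / (1 + 0.8) ≈ 0.889
T̂ = 0.889(91) + 0.111(101) ≈ 92.111
SE_est = SD · √(r(1 − r)) = 13.400 · √0.099 ≈ 13.400 · 0.314 ≈ 4.211
CI = 92.111 ± 2.576 · 4.211 → [81.263, 102.959]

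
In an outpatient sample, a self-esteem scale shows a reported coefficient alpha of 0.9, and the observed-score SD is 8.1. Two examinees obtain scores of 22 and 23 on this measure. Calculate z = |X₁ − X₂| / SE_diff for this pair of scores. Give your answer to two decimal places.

SEM = 8.100·√(1 − 0.900) ≃ 2.561
Standard error of the difference = 2.561·√2 ≃ 3.622
z = |22 − 23| / 3.622 = 1 / 3.622 ≃ 0.276

0.28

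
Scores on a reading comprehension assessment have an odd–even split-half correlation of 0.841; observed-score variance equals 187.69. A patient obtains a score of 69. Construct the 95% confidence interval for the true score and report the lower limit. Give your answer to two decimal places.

61.11

SD = √187.69 ≃ 13.7000
Full-length reliability (Spearman-Brown) = 2(0.841)/(1+0.841) ≃ 0.9136
SEM = 13.7000 · √(1 − 0.9136) = 13.7000 · √0.0864 ≃ 13.7000 · 0.2939 ≃ 4.0262
Margin = 1.96 · 4.0262 ≃ 7.8913
Lower limit = 69 − 7.8913 ≃ 61.1087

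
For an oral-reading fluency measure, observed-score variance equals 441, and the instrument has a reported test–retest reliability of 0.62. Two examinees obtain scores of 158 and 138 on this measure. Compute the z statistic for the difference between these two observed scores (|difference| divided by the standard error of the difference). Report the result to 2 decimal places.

1.09

SD = √441 = 21.000
SEM = 21.000 · √(1 − 0.620) = 21.000 · √0.380 ≃ 21.000 · 0.616 ≃ 12.945
SE_diff = √2 · SEM ≃ 18.307
z = |158 − 138| / 18.307 = 20 / 18.307 ≃ 1.092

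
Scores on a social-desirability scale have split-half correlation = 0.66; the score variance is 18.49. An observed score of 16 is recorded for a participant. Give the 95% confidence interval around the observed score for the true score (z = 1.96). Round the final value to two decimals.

SD = √18.49 ≈ 4.30000
r_full = 2·0.66 / (1 + 0.66) ≈ 0.79518
SEM = 4.30000×√(1 − 0.79518) ≈ 1.94605
1.96 × SEM ≈ 3.81426
95% CI: 16 ± 3.81426 = [12.18574, 19.81426]

[12.19, 19.81]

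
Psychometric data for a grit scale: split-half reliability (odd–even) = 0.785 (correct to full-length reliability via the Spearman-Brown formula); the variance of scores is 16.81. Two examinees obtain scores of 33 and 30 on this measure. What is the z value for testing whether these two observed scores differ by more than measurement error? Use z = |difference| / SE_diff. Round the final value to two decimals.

1.49

σ = 16.81^(1/2) = 4.100
r_full = 2·0.785 / (1 + 0.785) ≃ 0.880
The standard error of measurement is 4.100*√(1 − 0.880) ≃ 4.100*0.347 ≃ 1.423.
SE_diff = √2 * SEM ≃ 2.012
z = 3 / 2.012 ≃ 1.491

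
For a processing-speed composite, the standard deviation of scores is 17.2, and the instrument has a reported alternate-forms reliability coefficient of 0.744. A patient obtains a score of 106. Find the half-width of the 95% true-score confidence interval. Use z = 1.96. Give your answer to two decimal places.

SEM = 17.2000 × √(1 − 0.7440) = 17.2000 × √0.2560 ≈ 17.2000 × 0.5060 ≈ 8.7026
Margin = 1.96 × 8.7026 ≈ 17.0571

17.06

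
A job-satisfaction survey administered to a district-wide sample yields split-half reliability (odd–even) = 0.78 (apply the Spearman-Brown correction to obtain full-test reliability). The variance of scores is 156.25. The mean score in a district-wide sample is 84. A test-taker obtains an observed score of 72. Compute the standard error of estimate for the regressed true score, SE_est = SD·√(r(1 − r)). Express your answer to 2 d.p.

4.11

SD = √156.25 ≈ 12.500
r_full = 2·0.78 / (1 + 0.78) ≈ 0.876
SE_est = SD × √(r(1 − r)) = 12.500 × √0.108 ≈ 12.500 × 0.329 ≈ 4.114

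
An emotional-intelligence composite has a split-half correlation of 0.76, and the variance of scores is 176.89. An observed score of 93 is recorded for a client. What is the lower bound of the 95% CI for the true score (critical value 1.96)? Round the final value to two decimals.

σ = 176.89^(1/2) = 13.300
r_full = 2·0.76 / (1 + 0.76) ≈ 0.864
SEM = 13.300·√(1 − 0.864) ≈ 4.911
Margin = 1.96 · 4.911 ≈ 9.626
Lower limit = 93 − 9.626 ≈ 83.374

83.37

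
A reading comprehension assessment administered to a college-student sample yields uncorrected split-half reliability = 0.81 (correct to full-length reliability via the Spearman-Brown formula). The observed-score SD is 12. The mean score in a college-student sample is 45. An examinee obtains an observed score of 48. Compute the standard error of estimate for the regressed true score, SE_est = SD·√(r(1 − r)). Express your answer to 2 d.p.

3.68

Full-length reliability (Spearman-Brown) = 2(0.81)/(1+0.81) ≈ 0.895
SE_est = SD * √(r(1 − r)) = 12.000 * √0.094 ≈ 12.000 * 0.307 ≈ 3.678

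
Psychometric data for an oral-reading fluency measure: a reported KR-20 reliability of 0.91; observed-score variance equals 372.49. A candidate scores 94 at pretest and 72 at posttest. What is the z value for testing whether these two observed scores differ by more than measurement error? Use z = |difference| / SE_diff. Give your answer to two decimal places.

SD = √372.49 = 19.3000
SEM = 19.3000 × √(1 − 0.9100) = 19.3000 × √0.0900 ≃ 19.3000 × 0.3000 ≃ 5.7900
Standard error of the difference = 5.7900·√2 ≃ 8.1883
z = 22 / 8.1883 ≃ 2.6868

2.69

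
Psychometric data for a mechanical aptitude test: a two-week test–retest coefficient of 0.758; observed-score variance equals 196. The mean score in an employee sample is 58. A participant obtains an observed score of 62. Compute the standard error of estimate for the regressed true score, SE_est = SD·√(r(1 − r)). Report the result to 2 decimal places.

6.00

SD = √196 = 14.0000
SE_est = SD * √(r(1 − r)) = 14.0000 * √0.1834 ≈ 14.0000 * 0.4283 ≈ 5.9961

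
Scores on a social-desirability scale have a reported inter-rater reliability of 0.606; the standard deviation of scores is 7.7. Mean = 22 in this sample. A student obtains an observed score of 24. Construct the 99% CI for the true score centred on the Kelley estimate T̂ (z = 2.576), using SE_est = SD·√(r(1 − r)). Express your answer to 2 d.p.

[13.52, 32.90]

Estimated true score = 0.606*24 + (1 − 0.606)*22 ≈ 23.212
SE_est = SD * √(r(1 − r)) = 7.700 * √0.239 ≈ 7.700 * 0.489 ≈ 3.762
CI = 23.212 ± 2.576 * 3.762 → [13.520, 32.904]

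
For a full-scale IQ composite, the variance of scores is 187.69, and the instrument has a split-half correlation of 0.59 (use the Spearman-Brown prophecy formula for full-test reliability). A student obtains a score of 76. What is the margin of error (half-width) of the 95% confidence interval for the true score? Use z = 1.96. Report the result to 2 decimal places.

SD = √187.69 = 13.700
Full-length reliability (Spearman-Brown) = 2(0.59)/(1+0.59) ≈ 0.742
SEM = 13.700×√(1 − 0.742) ≈ 6.957
1.96 × SEM ≈ 13.635

13.64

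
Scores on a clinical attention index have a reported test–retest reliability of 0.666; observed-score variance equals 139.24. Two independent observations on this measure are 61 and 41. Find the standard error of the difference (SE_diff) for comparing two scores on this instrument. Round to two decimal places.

9.64

SD = √139.24 = 11.8000
SEM = 11.8000 × √(1 − 0.6660) = 11.8000 × √0.3340 ≈ 11.8000 × 0.5779 ≈ 6.8195
SE_diff = SEM × √2 ≈ 6.8195 × 1.4142 ≈ 9.6443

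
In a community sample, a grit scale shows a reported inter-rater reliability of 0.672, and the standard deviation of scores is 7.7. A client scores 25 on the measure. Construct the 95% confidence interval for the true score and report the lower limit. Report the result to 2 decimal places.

16.36

SEM = 7.7000 · √(1 − 0.6720) = 7.7000 · √0.3280 ≈ 7.7000 · 0.5727 ≈ 4.4099
1.96 · SEM ≈ 8.6434
Lower limit = 25 − 8.6434 ≈ 16.3566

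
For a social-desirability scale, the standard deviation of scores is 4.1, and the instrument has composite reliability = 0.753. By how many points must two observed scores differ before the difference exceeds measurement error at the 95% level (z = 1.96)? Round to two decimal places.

The standard error of measurement is 4.1000*√(1 − 0.7530) ≈ 4.1000*0.4970 ≈ 2.0377.
SE_diff = √2 * SEM ≈ 2.8817
Minimum reliable difference = 1.96 * SE_diff ≈ 1.96 * 2.8817 ≈ 5.6481

5.65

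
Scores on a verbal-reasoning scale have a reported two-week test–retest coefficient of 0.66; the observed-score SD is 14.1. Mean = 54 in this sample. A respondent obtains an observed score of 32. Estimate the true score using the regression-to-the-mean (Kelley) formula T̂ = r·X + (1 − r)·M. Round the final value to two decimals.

39.48

T̂ = r·X + (1 − r)·M = 0.6600·32 + 0.3400·54 = 21.1200 + 18.3600 ≈ 39.4800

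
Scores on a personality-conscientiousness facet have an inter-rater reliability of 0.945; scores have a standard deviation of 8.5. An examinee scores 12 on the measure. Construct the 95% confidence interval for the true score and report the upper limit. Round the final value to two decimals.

15.91

SEM = 8.5000*√(1 − 0.9450) ≈ 1.9934
Margin = 1.96 * 1.9934 ≈ 3.9071
Upper limit = 12 + 3.9071 ≈ 15.9071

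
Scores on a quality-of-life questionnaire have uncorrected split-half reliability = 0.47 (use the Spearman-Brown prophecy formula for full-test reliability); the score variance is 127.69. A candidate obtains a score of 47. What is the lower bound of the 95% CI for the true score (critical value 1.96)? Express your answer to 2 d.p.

33.70

σ = 127.69^(1/2) = 11.3000
Full-length reliability (Spearman-Brown) = 2(0.47)/(1+0.47) ≃ 0.6395
SEM = 11.3000 * √(1 − 0.6395) = 11.3000 * √0.3605 ≃ 11.3000 * 0.6005 ≃ 6.7851
Margin = 1.96 * 6.7851 ≃ 13.2988
Lower bound: 47 − 13.2988 = 33.7012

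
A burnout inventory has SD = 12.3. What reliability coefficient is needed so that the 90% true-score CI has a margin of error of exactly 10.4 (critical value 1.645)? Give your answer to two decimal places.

0.74

SEM needed = half-width / z = 10.4/1.645 ≈ 6.32219
Required reliability = 1 − (SEM/SD)² = 1 − 0.26420 ≈ 0.73580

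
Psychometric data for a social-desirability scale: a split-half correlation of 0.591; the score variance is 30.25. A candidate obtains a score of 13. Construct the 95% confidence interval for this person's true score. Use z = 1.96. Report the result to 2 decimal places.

[7.53, 18.47]

σ = 30.25^(1/2) = 5.50000
Full-length reliability (Spearman-Brown) = 2(0.591)/(1+0.591) ≈ 0.74293
SEM = 5.50000 · √(1 − 0.74293) = 5.50000 · √0.25707 ≈ 5.50000 · 0.50702 ≈ 2.78862
Margin = 1.96 · 2.78862 ≈ 5.46569
CI = 13 ± 5.46569 → [7.53431, 18.46569]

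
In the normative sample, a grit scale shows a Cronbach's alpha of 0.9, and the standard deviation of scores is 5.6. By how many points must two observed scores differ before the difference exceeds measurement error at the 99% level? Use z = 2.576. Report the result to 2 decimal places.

The standard error of measurement is 5.6000·√(1 − 0.9000) ≈ 5.6000·0.3162 ≈ 1.7709.
SE_diff = SEM · √2 ≈ 1.7709 · 1.4142 ≈ 2.5044
Minimum reliable difference = 2.576 · SE_diff ≈ 2.576 · 2.5044 ≈ 6.4513

6.45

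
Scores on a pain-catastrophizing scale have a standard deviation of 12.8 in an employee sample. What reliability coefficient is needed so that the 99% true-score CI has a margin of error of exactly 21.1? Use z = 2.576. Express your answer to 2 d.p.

0.59

Required SEM = 21.1 / 2.576 ≃ 8.191
r = 1 − (8.191/12.8)² ≃ 1 − 0.409 ≃ 0.591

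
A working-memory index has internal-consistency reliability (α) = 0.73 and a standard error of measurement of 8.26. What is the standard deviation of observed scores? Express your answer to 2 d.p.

15.90

SD = SEM / √(1 − r) = 8.26 / √0.2700 ≈ 8.26 / 0.5196 ≈ 15.8964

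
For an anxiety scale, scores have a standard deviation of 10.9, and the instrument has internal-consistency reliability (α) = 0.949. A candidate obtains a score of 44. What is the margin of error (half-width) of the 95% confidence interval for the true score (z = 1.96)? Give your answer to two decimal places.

4.82

SEM = 10.90000 * √(1 − 0.94900) = 10.90000 * √0.05100 ≈ 10.90000 * 0.22583 ≈ 2.46157
Margin = 1.96 * 2.46157 ≈ 4.82467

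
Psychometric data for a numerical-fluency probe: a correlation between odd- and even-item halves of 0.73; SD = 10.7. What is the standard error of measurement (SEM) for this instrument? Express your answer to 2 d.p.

4.23

Spearman-Brown: r = 2(0.73) / (1 + 0.73) = 1.4600 / 1.7300 ≈ 0.8439
SEM = 10.7000 · √(1 − 0.8439) = 10.7000 · √0.1561 ≈ 10.7000 · 0.3951 ≈ 4.2271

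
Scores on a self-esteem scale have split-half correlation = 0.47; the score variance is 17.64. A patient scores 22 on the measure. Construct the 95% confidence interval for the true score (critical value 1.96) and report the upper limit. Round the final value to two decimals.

26.94

SD = √17.64 ≈ 4.2000
r_full = 2·0.47 / (1 + 0.47) ≈ 0.6395
SEM = 4.2000 · √(1 − 0.6395) = 4.2000 · √0.3605 ≈ 4.2000 · 0.6005 ≈ 2.5219
1.96 · SEM ≈ 4.9429
Upper limit = 22 + 4.9429 ≈ 26.9429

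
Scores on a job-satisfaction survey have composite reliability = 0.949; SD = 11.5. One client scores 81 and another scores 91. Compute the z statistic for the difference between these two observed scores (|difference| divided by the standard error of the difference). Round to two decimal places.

The standard error of measurement is 11.5000×√(1 − 0.9490) ≈ 11.5000×0.2258 ≈ 2.5971.
Standard error of the difference = 2.5971·√2 ≈ 3.6728
z = |81 − 91| / 3.6728 = 10 / 3.6728 ≈ 2.7227

2.72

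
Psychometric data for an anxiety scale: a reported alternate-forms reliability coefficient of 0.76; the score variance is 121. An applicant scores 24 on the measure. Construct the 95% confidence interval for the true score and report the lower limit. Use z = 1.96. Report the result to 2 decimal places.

SD = √121 ≃ 11.0000
The standard error of measurement is 11.0000×√(1 − 0.7600) ≃ 11.0000×0.4899 ≃ 5.3889.
Margin = 1.96 × 5.3889 ≃ 10.5622
Lower bound: 24 − 10.5622 = 13.4378

13.44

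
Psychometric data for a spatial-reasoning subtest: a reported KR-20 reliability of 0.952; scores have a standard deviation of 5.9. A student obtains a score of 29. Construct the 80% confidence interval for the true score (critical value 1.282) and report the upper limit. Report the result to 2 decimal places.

30.66

SEM = 5.9000 · √(1 − 0.9520) = 5.9000 · √0.0480 ≈ 5.9000 · 0.2191 ≈ 1.2926
Half-width = 1.282·1.2926 ≈ 1.6571
Upper limit = 29 + 1.6571 ≈ 30.6571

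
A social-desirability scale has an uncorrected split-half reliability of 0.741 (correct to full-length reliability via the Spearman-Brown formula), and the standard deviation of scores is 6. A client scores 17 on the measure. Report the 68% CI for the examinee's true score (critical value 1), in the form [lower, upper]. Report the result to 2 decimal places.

Spearman-Brown: r = 2(0.741) / (1 + 0.741) = 1.4820 / 1.7410 ≈ 0.8512
SEM = 6.0000 · √(1 − 0.8512) = 6.0000 · √0.1488 ≈ 6.0000 · 0.3857 ≈ 2.3142
Margin = 1 · 2.3142 ≈ 2.3142
68% CI: 17 ± 2.3142 = [14.6858, 19.3142]

[14.69, 19.31]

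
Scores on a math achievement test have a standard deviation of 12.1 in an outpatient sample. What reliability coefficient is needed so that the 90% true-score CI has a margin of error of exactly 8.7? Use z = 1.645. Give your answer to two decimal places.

Required SEM = 8.7 / 1.645 ≃ 5.2888
r = 1 − (5.2888/12.1)² ≃ 1 − 0.1910 ≃ 0.8090

0.81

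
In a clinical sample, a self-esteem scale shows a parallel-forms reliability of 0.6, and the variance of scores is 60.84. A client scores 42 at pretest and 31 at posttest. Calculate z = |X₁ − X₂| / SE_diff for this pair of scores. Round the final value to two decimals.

1.58

SD = √60.84 ≈ 7.8000
SEM = 7.8000 * √(1 − 0.6000) = 7.8000 * √0.4000 ≈ 7.8000 * 0.6325 ≈ 4.9332
SE_diff = SEM * √2 ≈ 4.9332 * 1.4142 ≈ 6.9765
z = |42 − 31| / 6.9765 = 11 / 6.9765 ≈ 1.5767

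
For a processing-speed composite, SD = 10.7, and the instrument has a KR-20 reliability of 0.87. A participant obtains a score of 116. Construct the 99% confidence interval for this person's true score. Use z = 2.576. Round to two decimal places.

[106.06, 125.94]

SEM = 10.7000 · √(1 − 0.8700) = 10.7000 · √0.1300 ≈ 10.7000 · 0.3606 ≈ 3.8579
Margin = 2.576 · 3.8579 ≈ 9.9381
Interval: (106.0619, 125.9381)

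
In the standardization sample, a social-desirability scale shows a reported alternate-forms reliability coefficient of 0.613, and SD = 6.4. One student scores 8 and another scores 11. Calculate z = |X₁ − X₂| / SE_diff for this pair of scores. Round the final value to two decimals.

0.53

SEM = 6.40000 · √(1 − 0.61300) = 6.40000 · √0.38700 ≈ 6.40000 · 0.62209 ≈ 3.98140
SE_diff = √2 · SEM ≈ 5.63055
z = 3 / 5.63055 ≈ 0.53281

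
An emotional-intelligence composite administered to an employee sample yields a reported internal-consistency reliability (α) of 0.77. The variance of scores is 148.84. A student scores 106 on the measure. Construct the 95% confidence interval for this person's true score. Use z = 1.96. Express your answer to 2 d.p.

SD = √148.84 = 12.2000
SEM = 12.2000 · √(1 − 0.7700) = 12.2000 · √0.2300 ≈ 12.2000 · 0.4796 ≈ 5.8509
Margin = 1.96 · 5.8509 ≈ 11.4678
CI = 106 ± 11.4678 → [94.5322, 117.4678]

[94.53, 117.47]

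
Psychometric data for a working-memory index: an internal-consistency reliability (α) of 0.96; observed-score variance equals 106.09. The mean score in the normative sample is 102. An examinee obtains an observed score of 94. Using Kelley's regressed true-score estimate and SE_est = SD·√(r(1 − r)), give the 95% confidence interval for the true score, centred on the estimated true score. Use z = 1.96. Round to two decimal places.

[90.36, 98.28]

SD = √106.09 = 10.3000
T̂ = 0.9600(94) + 0.0400(102) ≈ 94.3200
SE_est = 10.3000×√(0.9600×0.0400) ≈ 2.0184
CI = 94.3200 ± 1.96 × 2.0184 → [90.3640, 98.2760]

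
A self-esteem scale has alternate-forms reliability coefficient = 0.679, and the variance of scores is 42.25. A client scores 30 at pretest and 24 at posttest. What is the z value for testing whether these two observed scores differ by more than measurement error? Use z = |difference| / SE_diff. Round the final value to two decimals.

1.15

σ = 42.25^(1/2) = 6.5000
The standard error of measurement is 6.5000×√(1 − 0.6790) ≈ 6.5000×0.5666 ≈ 3.6827.
SE_diff = √2 × SEM ≈ 5.2081
z = |30 − 24| / 5.2081 = 6 / 5.2081 ≈ 1.1520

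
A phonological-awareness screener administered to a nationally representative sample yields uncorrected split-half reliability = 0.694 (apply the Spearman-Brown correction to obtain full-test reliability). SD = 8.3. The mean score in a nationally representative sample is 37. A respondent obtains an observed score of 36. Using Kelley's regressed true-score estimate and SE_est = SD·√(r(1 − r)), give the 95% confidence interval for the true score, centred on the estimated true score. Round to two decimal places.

[29.92, 42.44]

Spearman-Brown: r = 2(0.694) / (1 + 0.694) = 1.3880 / 1.6940 ≈ 0.8194
T̂ = 0.8194(36) + 0.1806(37) ≈ 36.1806
SE_est = SD × √(r(1 − r)) = 8.3000 × √0.1480 ≈ 8.3000 × 0.3847 ≈ 3.1932
CI = 36.1806 ± 1.96 × 3.1932 → [29.9221, 42.4392]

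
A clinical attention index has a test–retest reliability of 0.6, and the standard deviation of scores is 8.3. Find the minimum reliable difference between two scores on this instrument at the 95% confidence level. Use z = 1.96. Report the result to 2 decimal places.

The standard error of measurement is 8.3000*√(1 − 0.6000) ≈ 8.3000*0.6325 ≈ 5.2494.
SE_diff = √2 * SEM ≈ 7.4237
Minimum reliable difference = 1.96 * SE_diff ≈ 1.96 * 7.4237 ≈ 14.5505

14.55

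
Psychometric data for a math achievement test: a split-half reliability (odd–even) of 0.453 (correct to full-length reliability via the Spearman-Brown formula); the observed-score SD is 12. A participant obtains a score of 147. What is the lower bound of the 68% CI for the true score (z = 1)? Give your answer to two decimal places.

Spearman-Brown: r = 2(0.453) / (1 + 0.453) = 0.9060 / 1.4530 ≃ 0.6235
SEM = 12.0000 × √(1 − 0.6235) = 12.0000 × √0.3765 ≃ 12.0000 × 0.6136 ≃ 7.3628
1 × SEM ≃ 7.3628
Lower limit = 147 − 7.3628 ≃ 139.6372

139.64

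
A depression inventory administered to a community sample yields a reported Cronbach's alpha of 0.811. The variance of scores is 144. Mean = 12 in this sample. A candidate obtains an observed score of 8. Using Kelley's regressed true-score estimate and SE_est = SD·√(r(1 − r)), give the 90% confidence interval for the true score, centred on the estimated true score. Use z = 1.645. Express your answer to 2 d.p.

[1.03, 16.48]

SD = √144 ≈ 12.00000
T̂ = r·X + (1 − r)·M = 0.81100*8 + 0.18900*12 = 6.48800 + 2.26800 ≈ 8.75600
SE_est = SD * √(r(1 − r)) = 12.00000 * √0.15328 ≈ 12.00000 * 0.39151 ≈ 4.69810
CI = 8.75600 ± 1.645 * 4.69810 → [1.02762, 16.48438]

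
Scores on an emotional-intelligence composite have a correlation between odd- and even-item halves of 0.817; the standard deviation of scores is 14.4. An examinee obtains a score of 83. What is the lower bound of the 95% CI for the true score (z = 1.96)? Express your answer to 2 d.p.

Spearman-Brown: r = 2(0.817) / (1 + 0.817) = 1.634 / 1.817 ≈ 0.899
SEM = 14.400 · √(1 − 0.899) = 14.400 · √0.101 ≈ 14.400 · 0.317 ≈ 4.570
Half-width = 1.96·4.570 ≈ 8.957
Lower bound: 83 − 8.957 = 74.043

74.04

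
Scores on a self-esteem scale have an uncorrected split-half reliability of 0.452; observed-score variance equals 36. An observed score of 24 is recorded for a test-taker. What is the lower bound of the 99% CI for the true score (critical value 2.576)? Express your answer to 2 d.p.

14.50

SD = √36 ≈ 6.00000
r_full = 2·0.452 / (1 + 0.452) ≈ 0.62259
The standard error of measurement is 6.00000*√(1 − 0.62259) ≈ 6.00000*0.61434 ≈ 3.68602.
2.576 * SEM ≈ 9.49520
Lower bound: 24 − 9.49520 = 14.50480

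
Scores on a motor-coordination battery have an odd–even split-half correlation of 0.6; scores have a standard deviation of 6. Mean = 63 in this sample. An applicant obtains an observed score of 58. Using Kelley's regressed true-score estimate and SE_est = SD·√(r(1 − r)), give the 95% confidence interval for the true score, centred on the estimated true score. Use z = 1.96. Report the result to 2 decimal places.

[54.16, 64.34]

r_full = 2·0.6 / (1 + 0.6) ≈ 0.75000
Estimated true score = 0.75000·58 + (1 − 0.75000)·63 ≈ 59.25000
SE_est = 6.00000·√[r(1 − r)] ≈ 2.59808
95% CI: 59.25000 ± 5.09223 ≈ (54.15777, 64.34223)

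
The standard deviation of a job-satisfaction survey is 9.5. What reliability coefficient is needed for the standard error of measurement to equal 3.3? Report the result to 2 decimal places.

r = 1 − (3.30000/9.5)² ≈ 1 − 0.12066 ≈ 0.87934

0.88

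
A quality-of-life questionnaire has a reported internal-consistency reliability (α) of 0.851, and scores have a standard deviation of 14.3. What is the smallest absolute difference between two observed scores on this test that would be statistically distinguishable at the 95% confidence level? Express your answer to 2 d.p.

SEM = 14.300 × √(1 − 0.851) = 14.300 × √0.149 ≈ 14.300 × 0.386 ≈ 5.520
SE_diff = √2 × SEM ≈ 7.806
Smallest detectable difference = 1.96×7.806 ≈ 15.300

15.30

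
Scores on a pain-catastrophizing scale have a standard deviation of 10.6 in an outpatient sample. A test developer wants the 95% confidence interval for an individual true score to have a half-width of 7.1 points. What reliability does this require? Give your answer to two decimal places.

SEM needed = half-width / z = 7.1/1.96 ≈ 3.6224
r = 1 − (3.6224/10.6)² ≈ 1 − 0.1168 ≈ 0.8832

0.88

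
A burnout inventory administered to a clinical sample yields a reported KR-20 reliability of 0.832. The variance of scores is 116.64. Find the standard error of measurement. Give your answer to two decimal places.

4.43

σ = 116.64^(1/2) = 10.800
SEM = 10.800 * √(1 − 0.832) = 10.800 * √0.168 ≈ 10.800 * 0.410 ≈ 4.427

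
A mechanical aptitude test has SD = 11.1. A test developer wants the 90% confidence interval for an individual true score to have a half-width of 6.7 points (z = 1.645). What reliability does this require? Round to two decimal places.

SEM needed = half-width / z = 6.7/1.645 ≃ 4.073
Required reliability = 1 − (SEM/SD)² = 1 − 0.135 ≃ 0.865

0.87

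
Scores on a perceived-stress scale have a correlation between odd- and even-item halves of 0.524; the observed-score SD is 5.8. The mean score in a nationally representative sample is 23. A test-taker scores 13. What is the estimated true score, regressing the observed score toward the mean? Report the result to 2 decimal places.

Full-length reliability (Spearman-Brown) = 2(0.524)/(1+0.524) ≈ 0.68766
T̂ = 0.68766(13) + 0.31234(23) ≈ 16.12336

16.12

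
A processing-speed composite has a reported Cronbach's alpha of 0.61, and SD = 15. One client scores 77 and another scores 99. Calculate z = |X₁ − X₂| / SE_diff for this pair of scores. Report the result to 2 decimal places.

1.66

SEM = 15.0000 · √(1 − 0.6100) = 15.0000 · √0.3900 ≈ 15.0000 · 0.6245 ≈ 9.3675
Standard error of the difference = 9.3675·√2 ≈ 13.2476
z = |77 − 99| / 13.2476 = 22 / 13.2476 ≈ 1.6607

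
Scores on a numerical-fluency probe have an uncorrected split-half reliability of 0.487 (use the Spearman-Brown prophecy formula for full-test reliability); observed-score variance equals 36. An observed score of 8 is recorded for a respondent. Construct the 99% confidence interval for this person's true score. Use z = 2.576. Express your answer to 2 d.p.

SD = √36 ≈ 6.000
Full-length reliability (Spearman-Brown) = 2(0.487)/(1+0.487) ≈ 0.655
SEM = 6.000·√(1 − 0.655) ≈ 3.524
Margin = 2.576 · 3.524 ≈ 9.078
99% CI: 8 ± 9.078 = [-1.078, 17.078]

[-1.08, 17.08]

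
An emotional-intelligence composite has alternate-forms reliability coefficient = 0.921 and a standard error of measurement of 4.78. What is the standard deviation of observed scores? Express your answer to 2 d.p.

17.01

σ = SEM·(1 − r)^(−1/2) ≃ 4.78·3.55784 ≃ 17.00648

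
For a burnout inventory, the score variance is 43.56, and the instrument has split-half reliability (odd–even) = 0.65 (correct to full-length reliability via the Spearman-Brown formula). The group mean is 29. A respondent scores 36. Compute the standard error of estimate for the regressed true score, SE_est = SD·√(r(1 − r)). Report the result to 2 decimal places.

2.70

SD = √43.56 = 6.60000
Spearman-Brown: r = 2(0.65) / (1 + 0.65) = 1.30000 / 1.65000 ≈ 0.78788
SE_est = SD × √(r(1 − r)) = 6.60000 × √0.16713 ≈ 6.60000 × 0.40881 ≈ 2.69815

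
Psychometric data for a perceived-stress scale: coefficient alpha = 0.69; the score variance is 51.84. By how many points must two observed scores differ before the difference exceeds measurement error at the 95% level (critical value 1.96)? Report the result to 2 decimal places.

11.11

σ = 51.84^(1/2) = 7.2000
SEM = 7.2000*√(1 − 0.6900) ≈ 4.0088
Standard error of the difference = 4.0088·√2 ≈ 5.6693
Minimum reliable difference = 1.96 * SE_diff ≈ 1.96 * 5.6693 ≈ 11.1118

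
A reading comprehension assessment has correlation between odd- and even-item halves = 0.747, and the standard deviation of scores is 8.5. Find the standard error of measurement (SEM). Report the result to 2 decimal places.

3.23

Spearman-Brown: r = 2(0.747) / (1 + 0.747) = 1.4940 / 1.7470 ≈ 0.8552
SEM = 8.5000 * √(1 − 0.8552) = 8.5000 * √0.1448 ≈ 8.5000 * 0.3806 ≈ 3.2347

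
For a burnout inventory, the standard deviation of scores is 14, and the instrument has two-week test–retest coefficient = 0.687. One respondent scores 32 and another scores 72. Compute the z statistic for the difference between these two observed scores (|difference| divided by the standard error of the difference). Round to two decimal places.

3.61

SEM = 14.0000 · √(1 − 0.6870) = 14.0000 · √0.3130 ≃ 14.0000 · 0.5595 ≃ 7.8325
Standard error of the difference = 7.8325·√2 ≃ 11.0768
z = |32 − 72| / 11.0768 = 40 / 11.0768 ≃ 3.6111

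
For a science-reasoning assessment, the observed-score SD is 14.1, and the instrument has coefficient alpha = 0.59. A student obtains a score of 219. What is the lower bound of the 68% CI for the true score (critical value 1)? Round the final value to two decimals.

209.97

SEM = 14.1000 × √(1 − 0.5900) = 14.1000 × √0.4100 ≈ 14.1000 × 0.6403 ≈ 9.0284
1 × SEM ≈ 9.0284
Lower limit = 219 − 9.0284 ≈ 209.9716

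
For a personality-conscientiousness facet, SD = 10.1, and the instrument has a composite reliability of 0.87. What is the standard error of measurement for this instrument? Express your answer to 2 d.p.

SEM = 10.10000 × √(1 − 0.87000) = 10.10000 × √0.13000 ≈ 10.10000 × 0.36056 ≈ 3.64161

3.64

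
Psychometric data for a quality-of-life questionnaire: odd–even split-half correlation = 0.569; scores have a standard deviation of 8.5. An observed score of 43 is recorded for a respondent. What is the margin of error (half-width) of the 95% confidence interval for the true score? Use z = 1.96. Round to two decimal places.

8.73

r_full = 2·0.569 / (1 + 0.569) ≃ 0.7253
SEM = 8.5000 · √(1 − 0.7253) = 8.5000 · √0.2747 ≃ 8.5000 · 0.5241 ≃ 4.4550
Half-width = 1.96·4.4550 ≃ 8.7318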